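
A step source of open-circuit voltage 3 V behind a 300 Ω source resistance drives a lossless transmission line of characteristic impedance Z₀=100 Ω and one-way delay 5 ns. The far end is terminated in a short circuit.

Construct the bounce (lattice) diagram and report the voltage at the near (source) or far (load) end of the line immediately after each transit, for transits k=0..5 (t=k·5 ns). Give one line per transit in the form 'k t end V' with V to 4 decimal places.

Γ_L=-1.000000, Γ_S=0.500000; launch V₁=3·100/400=0.750000
k=0 src: V=0.7500
k=1 load: inc=0.750000, refl=0.750000·-1.000000=-0.7500; V=0.000000+0.750000+-0.750000=0.0000
k=2 src: inc=-0.750000, refl=-0.750000·0.500000=-0.3750; V=0.750000+-0.750000+-0.375000=-0.3750
k=3 load: inc=-0.375000, refl=-0.375000·-1.000000=0.3750; V=0.000000+-0.375000+0.375000=0.0000
k=4 src: inc=0.375000, refl=0.375000·0.500000=0.1875; V=-0.375000+0.375000+0.187500=0.1875
k=5 load: inc=0.187500, refl=0.187500·-1.000000=-0.1875; V=0.000000+0.187500+-0.187500=0.0000

0 0 source 0.7500
1 5 load 0.0000
2 10 source -0.3750
3 15 load 0.0000
4 20 source 0.1875
5 25 load 0.0000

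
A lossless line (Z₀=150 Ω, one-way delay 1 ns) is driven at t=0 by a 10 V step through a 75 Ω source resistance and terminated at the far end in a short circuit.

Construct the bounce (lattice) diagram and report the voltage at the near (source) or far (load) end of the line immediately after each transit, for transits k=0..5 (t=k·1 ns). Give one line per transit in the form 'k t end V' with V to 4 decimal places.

0 0 source 6.6667
1 1 load 0.0000
2 2 source 2.2222
3 3 load 0.0000
4 4 source 0.7407
5 5 load 0.0000

Γ_L=-1.000000, Γ_S=-0.333333; launch V₁=10·150/225=6.666667
k=0 src: V=6.6667
k=1 load: inc=6.666667, refl=6.666667·-1.000000=-6.6667; V=0.000000+6.666667+-6.666667=0.0000
k=2 src: inc=-6.666667, refl=-6.666667·-0.333333=2.2222; V=6.666667+-6.666667+2.222222=2.2222
k=3 load: inc=2.222222, refl=2.222222·-1.000000=-2.2222; V=0.000000+2.222222+-2.222222=0.0000
k=4 src: inc=-2.222222, refl=-2.222222·-0.333333=0.7407; V=2.222222+-2.222222+0.740741=0.7407
k=5 load: inc=0.740741, refl=0.740741·-1.000000=-0.7407; V=0.000000+0.740741+-0.740741=0.0000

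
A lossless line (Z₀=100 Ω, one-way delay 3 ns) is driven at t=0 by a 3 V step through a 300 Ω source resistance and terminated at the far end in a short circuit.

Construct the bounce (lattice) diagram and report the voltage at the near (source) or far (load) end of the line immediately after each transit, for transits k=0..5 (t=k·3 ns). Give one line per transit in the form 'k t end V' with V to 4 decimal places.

0 0 source 0.7500
1 3 load 0.0000
2 6 source -0.3750
3 9 load 0.0000
4 12 source 0.1875
5 15 load 0.0000

Γ_L=-1.000000, Γ_S=0.500000; launch V₁=3·100/400=0.750000
k=0 src: V=0.7500
k=1 load: inc=0.750000, refl=0.750000·-1.000000=-0.7500; V=0.000000+0.750000+-0.750000=0.0000
k=2 src: inc=-0.750000, refl=-0.750000·0.500000=-0.3750; V=0.750000+-0.750000+-0.375000=-0.3750
k=3 load: inc=-0.375000, refl=-0.375000·-1.000000=0.3750; V=0.000000+-0.375000+0.375000=0.0000
k=4 src: inc=0.375000, refl=0.375000·0.500000=0.1875; V=-0.375000+0.375000+0.187500=0.1875
k=5 load: inc=0.187500, refl=0.187500·-1.000000=-0.1875; V=0.000000+0.187500+-0.187500=0.0000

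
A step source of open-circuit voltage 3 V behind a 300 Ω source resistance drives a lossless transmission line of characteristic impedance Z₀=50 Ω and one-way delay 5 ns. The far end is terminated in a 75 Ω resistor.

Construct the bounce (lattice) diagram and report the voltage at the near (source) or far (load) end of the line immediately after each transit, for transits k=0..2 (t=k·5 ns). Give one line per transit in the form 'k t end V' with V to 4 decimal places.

Γ_L=0.200000, Γ_S=0.714286; launch V₁=3·50/350=0.428571
k=0 src: V=0.4286
k=1 load: inc=0.428571, refl=0.428571·0.200000=0.0857; V=0.000000+0.428571+0.085714=0.5143
k=2 src: inc=0.085714, refl=0.085714·0.714286=0.0612; V=0.428571+0.085714+0.061224=0.5755

0 0 source 0.4286
1 5 load 0.5143
2 10 source 0.5755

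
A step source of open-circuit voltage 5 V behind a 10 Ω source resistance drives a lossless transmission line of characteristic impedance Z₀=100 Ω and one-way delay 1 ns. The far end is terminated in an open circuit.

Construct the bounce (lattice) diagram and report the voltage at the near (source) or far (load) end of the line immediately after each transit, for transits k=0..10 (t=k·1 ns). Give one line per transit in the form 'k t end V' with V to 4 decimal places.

Γ_L=1.000000, Γ_S=-0.818182; launch V₁=5·100/110=4.545455
k=0 src: V=4.5455
k=1 load: inc=4.545455, refl=4.545455·1.000000=4.5455; V=0.000000+4.545455+4.545455=9.0909
k=2 src: inc=4.545455, refl=4.545455·-0.818182=-3.7190; V=4.545455+4.545455+-3.719008=5.3719
k=3 load: inc=-3.719008, refl=-3.719008·1.000000=-3.7190; V=9.090909+-3.719008+-3.719008=1.6529
k=4 src: inc=-3.719008, refl=-3.719008·-0.818182=3.0428; V=5.371901+-3.719008+3.042825=4.6957
k=5 load: inc=3.042825, refl=3.042825·1.000000=3.0428; V=1.652893+3.042825+3.042825=7.7385
k=6 src: inc=3.042825, refl=3.042825·-0.818182=-2.4896; V=4.695718+3.042825+-2.489584=5.2490
k=7 load: inc=-2.489584, refl=-2.489584·1.000000=-2.4896; V=7.738542+-2.489584+-2.489584=2.7594
k=8 src: inc=-2.489584, refl=-2.489584·-0.818182=2.0369; V=5.248958+-2.489584+2.036932=4.7963
k=9 load: inc=2.036932, refl=2.036932·1.000000=2.0369; V=2.759374+2.036932+2.036932=6.8332
k=10 src: inc=2.036932, refl=2.036932·-0.818182=-1.6666; V=4.796307+2.036932+-1.666581=5.1667

0 0 source 4.5455
1 1 load 9.0909
2 2 source 5.3719
3 3 load 1.6529
4 4 source 4.6957
5 5 load 7.7385
6 6 source 5.2490
7 7 load 2.7594
8 8 source 4.7963
9 9 load 6.8332
10 10 source 5.1667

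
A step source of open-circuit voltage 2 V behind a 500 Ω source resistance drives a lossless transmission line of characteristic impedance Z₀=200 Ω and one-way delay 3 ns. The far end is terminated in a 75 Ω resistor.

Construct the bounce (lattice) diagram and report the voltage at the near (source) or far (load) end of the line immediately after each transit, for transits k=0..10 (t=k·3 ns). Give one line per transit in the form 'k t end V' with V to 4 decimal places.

0 0 source 0.5714
1 3 load 0.3117
2 6 source 0.2004
3 9 load 0.2510
4 12 source 0.2727
5 15 load 0.2628
6 18 source 0.2586
7 21 load 0.2605
8 24 source 0.2613
9 27 load 0.2609
10 30 source 0.2608

Γ_L=-0.454545, Γ_S=0.428571; launch V₁=2·200/700=0.571429
k=0 src: V=0.5714
k=1 load: inc=0.571429, refl=0.571429·-0.454545=-0.2597; V=0.000000+0.571429+-0.259740=0.3117
k=2 src: inc=-0.259740, refl=-0.259740·0.428571=-0.1113; V=0.571429+-0.259740+-0.111317=0.2004
k=3 load: inc=-0.111317, refl=-0.111317·-0.454545=0.0506; V=0.311688+-0.111317+0.050599=0.2510
k=4 src: inc=0.050599, refl=0.050599·0.428571=0.0217; V=0.200371+0.050599+0.021685=0.2727
k=5 load: inc=0.021685, refl=0.021685·-0.454545=-0.0099; V=0.250970+0.021685+-0.009857=0.2628
k=6 src: inc=-0.009857, refl=-0.009857·0.428571=-0.0042; V=0.272655+-0.009857+-0.004224=0.2586
k=7 load: inc=-0.004224, refl=-0.004224·-0.454545=0.0019; V=0.262798+-0.004224+0.001920=0.2605
k=8 src: inc=0.001920, refl=0.001920·0.428571=0.0008; V=0.258574+0.001920+0.000823=0.2613
k=9 load: inc=0.000823, refl=0.000823·-0.454545=-0.0004; V=0.260494+0.000823+-0.000374=0.2609
k=10 src: inc=-0.000374, refl=-0.000374·0.428571=-0.0002; V=0.261317+-0.000374+-0.000160=0.2608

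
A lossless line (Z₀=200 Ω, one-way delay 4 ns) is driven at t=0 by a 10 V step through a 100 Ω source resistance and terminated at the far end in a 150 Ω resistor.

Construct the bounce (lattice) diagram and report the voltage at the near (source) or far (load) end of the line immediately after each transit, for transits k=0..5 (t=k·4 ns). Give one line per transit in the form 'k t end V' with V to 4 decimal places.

Γ_L=-0.142857, Γ_S=-0.333333; launch V₁=10·200/300=6.666667
k=0 src: V=6.6667
k=1 load: inc=6.666667, refl=6.666667·-0.142857=-0.9524; V=0.000000+6.666667+-0.952381=5.7143
k=2 src: inc=-0.952381, refl=-0.952381·-0.333333=0.3175; V=6.666667+-0.952381+0.317460=6.0317
k=3 load: inc=0.317460, refl=0.317460·-0.142857=-0.0454; V=5.714286+0.317460+-0.045351=5.9864
k=4 src: inc=-0.045351, refl=-0.045351·-0.333333=0.0151; V=6.031746+-0.045351+0.015117=6.0015
k=5 load: inc=0.015117, refl=0.015117·-0.142857=-0.0022; V=5.986395+0.015117+-0.002160=5.9994

0 0 source 6.6667
1 4 load 5.7143
2 8 source 6.0317
3 12 load 5.9864
4 16 source 6.0015
5 20 load 5.9994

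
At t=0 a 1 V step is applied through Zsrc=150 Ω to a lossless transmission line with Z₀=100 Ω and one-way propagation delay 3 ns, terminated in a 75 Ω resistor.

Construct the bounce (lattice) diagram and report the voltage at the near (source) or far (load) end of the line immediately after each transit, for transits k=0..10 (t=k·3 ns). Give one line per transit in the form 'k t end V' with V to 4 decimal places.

Γ_L=-0.142857, Γ_S=0.200000; launch V₁=1·100/250=0.400000
k=0 src: V=0.4000
k=1 load: inc=0.400000, refl=0.400000·-0.142857=-0.0571; V=0.000000+0.400000+-0.057143=0.3429
k=2 src: inc=-0.057143, refl=-0.057143·0.200000=-0.0114; V=0.400000+-0.057143+-0.011429=0.3314
k=3 load: inc=-0.011429, refl=-0.011429·-0.142857=0.0016; V=0.342857+-0.011429+0.001633=0.3331
k=4 src: inc=0.001633, refl=0.001633·0.200000=0.0003; V=0.331429+0.001633+0.000327=0.3334
k=5 load: inc=0.000327, refl=0.000327·-0.142857=-0.0000; V=0.333061+0.000327+-0.000047=0.3333
k=6 src: inc=-0.000047, refl=-0.000047·0.200000=-0.0000; V=0.333388+-0.000047+-0.000009=0.3333
k=7 load: inc=-0.000009, refl=-0.000009·-0.142857=0.0000; V=0.333341+-0.000009+0.000001=0.3333
k=8 src: inc=0.000001, refl=0.000001·0.200000=0.0000; V=0.333332+0.000001+0.000000=0.3333
k=9 load: inc=0.000000, refl=0.000000·-0.142857=-0.0000; V=0.333333+0.000000+-0.000000=0.3333
k=10 src: inc=-0.000000, refl=-0.000000·0.200000=-0.0000; V=0.333333+-0.000000+-0.000000=0.3333

0 0 source 0.4000
1 3 load 0.3429
2 6 source 0.3314
3 9 load 0.3331
4 12 source 0.3334
5 15 load 0.3333
6 18 source 0.3333
7 21 load 0.3333
8 24 source 0.3333
9 27 load 0.3333
10 30 source 0.3333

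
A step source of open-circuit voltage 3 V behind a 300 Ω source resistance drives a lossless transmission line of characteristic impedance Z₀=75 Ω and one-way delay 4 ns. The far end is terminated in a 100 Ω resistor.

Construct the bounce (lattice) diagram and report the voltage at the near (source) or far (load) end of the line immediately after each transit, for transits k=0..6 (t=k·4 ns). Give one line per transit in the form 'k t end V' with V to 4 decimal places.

Γ_L=0.142857, Γ_S=0.600000; launch V₁=3·75/375=0.600000
k=0 src: V=0.6000
k=1 load: inc=0.600000, refl=0.600000·0.142857=0.0857; V=0.000000+0.600000+0.085714=0.6857
k=2 src: inc=0.085714, refl=0.085714·0.600000=0.0514; V=0.600000+0.085714+0.051429=0.7371
k=3 load: inc=0.051429, refl=0.051429·0.142857=0.0073; V=0.685714+0.051429+0.007347=0.7445
k=4 src: inc=0.007347, refl=0.007347·0.600000=0.0044; V=0.737143+0.007347+0.004408=0.7489
k=5 load: inc=0.004408, refl=0.004408·0.142857=0.0006; V=0.744490+0.004408+0.000630=0.7495
k=6 src: inc=0.000630, refl=0.000630·0.600000=0.0004; V=0.748898+0.000630+0.000378=0.7499

0 0 source 0.6000
1 4 load 0.6857
2 8 source 0.7371
3 12 load 0.7445
4 16 source 0.7489
5 20 load 0.7495
6 24 source 0.7499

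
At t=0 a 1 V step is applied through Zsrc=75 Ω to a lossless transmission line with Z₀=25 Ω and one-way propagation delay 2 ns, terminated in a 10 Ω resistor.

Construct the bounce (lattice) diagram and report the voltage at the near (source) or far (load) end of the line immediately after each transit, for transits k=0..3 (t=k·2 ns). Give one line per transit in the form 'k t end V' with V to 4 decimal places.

Γ_L=-0.428571, Γ_S=0.500000; launch V₁=1·25/100=0.250000
k=0 src: V=0.2500
k=1 load: inc=0.250000, refl=0.250000·-0.428571=-0.1071; V=0.000000+0.250000+-0.107143=0.1429
k=2 src: inc=-0.107143, refl=-0.107143·0.500000=-0.0536; V=0.250000+-0.107143+-0.053571=0.0893
k=3 load: inc=-0.053571, refl=-0.053571·-0.428571=0.0230; V=0.142857+-0.053571+0.022959=0.1122

0 0 source 0.2500
1 2 load 0.1429
2 4 source 0.0893
3 6 load 0.1122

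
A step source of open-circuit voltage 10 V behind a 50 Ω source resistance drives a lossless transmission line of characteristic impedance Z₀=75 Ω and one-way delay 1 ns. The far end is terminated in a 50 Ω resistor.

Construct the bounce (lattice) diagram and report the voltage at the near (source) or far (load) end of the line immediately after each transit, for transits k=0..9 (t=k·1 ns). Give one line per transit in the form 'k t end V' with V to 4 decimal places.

Γ_L=-0.200000, Γ_S=-0.200000; launch V₁=10·75/125=6.000000
k=0 src: V=6.0000
k=1 load: inc=6.000000, refl=6.000000·-0.200000=-1.2000; V=0.000000+6.000000+-1.200000=4.8000
k=2 src: inc=-1.200000, refl=-1.200000·-0.200000=0.2400; V=6.000000+-1.200000+0.240000=5.0400
k=3 load: inc=0.240000, refl=0.240000·-0.200000=-0.0480; V=4.800000+0.240000+-0.048000=4.9920
k=4 src: inc=-0.048000, refl=-0.048000·-0.200000=0.0096; V=5.040000+-0.048000+0.009600=5.0016
k=5 load: inc=0.009600, refl=0.009600·-0.200000=-0.0019; V=4.992000+0.009600+-0.001920=4.9997
k=6 src: inc=-0.001920, refl=-0.001920·-0.200000=0.0004; V=5.001600+-0.001920+0.000384=5.0001
k=7 load: inc=0.000384, refl=0.000384·-0.200000=-0.0001; V=4.999680+0.000384+-0.000077=5.0000
k=8 src: inc=-0.000077, refl=-0.000077·-0.200000=0.0000; V=5.000064+-0.000077+0.000015=5.0000
k=9 load: inc=0.000015, refl=0.000015·-0.200000=-0.0000; V=4.999987+0.000015+-0.000003=5.0000

0 0 source 6.0000
1 1 load 4.8000
2 2 source 5.0400
3 3 load 4.9920
4 4 source 5.0016
5 5 load 4.9997
6 6 source 5.0001
7 7 load 5.0000
8 8 source 5.0000
9 9 load 5.0000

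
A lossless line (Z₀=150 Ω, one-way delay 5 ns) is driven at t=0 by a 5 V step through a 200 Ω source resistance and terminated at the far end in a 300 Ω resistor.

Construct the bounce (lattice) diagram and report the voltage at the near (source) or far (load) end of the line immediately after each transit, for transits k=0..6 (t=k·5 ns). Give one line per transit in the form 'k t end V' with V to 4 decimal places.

0 0 source 2.1429
1 5 load 2.8571
2 10 source 2.9592
3 15 load 2.9932
4 20 source 2.9981
5 25 load 2.9997
6 30 source 2.9999

Γ_L=0.333333, Γ_S=0.142857; launch V₁=5·150/350=2.142857
k=0 src: V=2.1429
k=1 load: inc=2.142857, refl=2.142857·0.333333=0.7143; V=0.000000+2.142857+0.714286=2.8571
k=2 src: inc=0.714286, refl=0.714286·0.142857=0.1020; V=2.142857+0.714286+0.102041=2.9592
k=3 load: inc=0.102041, refl=0.102041·0.333333=0.0340; V=2.857143+0.102041+0.034014=2.9932
k=4 src: inc=0.034014, refl=0.034014·0.142857=0.0049; V=2.959184+0.034014+0.004859=2.9981
k=5 load: inc=0.004859, refl=0.004859·0.333333=0.0016; V=2.993197+0.004859+0.001620=2.9997
k=6 src: inc=0.001620, refl=0.001620·0.142857=0.0002; V=2.998056+0.001620+0.000231=2.9999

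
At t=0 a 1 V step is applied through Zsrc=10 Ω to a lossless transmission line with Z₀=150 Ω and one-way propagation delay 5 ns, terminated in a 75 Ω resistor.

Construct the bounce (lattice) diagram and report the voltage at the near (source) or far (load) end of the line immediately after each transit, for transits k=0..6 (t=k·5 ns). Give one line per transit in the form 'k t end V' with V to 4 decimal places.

0 0 source 0.9375
1 5 load 0.6250
2 10 source 0.8984
3 15 load 0.8073
4 20 source 0.8870
5 25 load 0.8605
6 30 source 0.8837

Γ_L=-0.333333, Γ_S=-0.875000; launch V₁=1·150/160=0.937500
k=0 src: V=0.9375
k=1 load: inc=0.937500, refl=0.937500·-0.333333=-0.3125; V=0.000000+0.937500+-0.312500=0.6250
k=2 src: inc=-0.312500, refl=-0.312500·-0.875000=0.2734; V=0.937500+-0.312500+0.273438=0.8984
k=3 load: inc=0.273438, refl=0.273438·-0.333333=-0.0911; V=0.625000+0.273438+-0.091146=0.8073
k=4 src: inc=-0.091146, refl=-0.091146·-0.875000=0.0798; V=0.898438+-0.091146+0.079753=0.8870
k=5 load: inc=0.079753, refl=0.079753·-0.333333=-0.0266; V=0.807292+0.079753+-0.026584=0.8605
k=6 src: inc=-0.026584, refl=-0.026584·-0.875000=0.0233; V=0.887044+-0.026584+0.023261=0.8837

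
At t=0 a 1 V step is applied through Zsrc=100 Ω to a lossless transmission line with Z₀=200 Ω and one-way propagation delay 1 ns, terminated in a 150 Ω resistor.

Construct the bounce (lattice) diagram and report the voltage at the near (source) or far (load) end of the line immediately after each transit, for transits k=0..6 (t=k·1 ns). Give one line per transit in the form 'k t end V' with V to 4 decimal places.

0 0 source 0.6667
1 1 load 0.5714
2 2 source 0.6032
3 3 load 0.5986
4 4 source 0.6002
5 5 load 0.5999
6 6 source 0.6000

Γ_L=-0.142857, Γ_S=-0.333333; launch V₁=1·200/300=0.666667
k=0 src: V=0.6667
k=1 load: inc=0.666667, refl=0.666667·-0.142857=-0.0952; V=0.000000+0.666667+-0.095238=0.5714
k=2 src: inc=-0.095238, refl=-0.095238·-0.333333=0.0317; V=0.666667+-0.095238+0.031746=0.6032
k=3 load: inc=0.031746, refl=0.031746·-0.142857=-0.0045; V=0.571429+0.031746+-0.004535=0.5986
k=4 src: inc=-0.004535, refl=-0.004535·-0.333333=0.0015; V=0.603175+-0.004535+0.001512=0.6002
k=5 load: inc=0.001512, refl=0.001512·-0.142857=-0.0002; V=0.598639+0.001512+-0.000216=0.5999
k=6 src: inc=-0.000216, refl=-0.000216·-0.333333=0.0001; V=0.600151+-0.000216+0.000072=0.6000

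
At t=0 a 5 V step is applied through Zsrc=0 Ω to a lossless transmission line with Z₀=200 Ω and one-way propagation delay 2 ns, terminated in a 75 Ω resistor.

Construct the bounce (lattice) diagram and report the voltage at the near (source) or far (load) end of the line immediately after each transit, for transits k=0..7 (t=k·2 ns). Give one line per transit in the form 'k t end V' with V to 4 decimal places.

0 0 source 5.0000
1 2 load 2.7273
2 4 source 5.0000
3 6 load 3.9669
4 8 source 5.0000
5 10 load 4.5304
6 12 source 5.0000
7 14 load 4.7866

Γ_L=-0.454545, Γ_S=-1.000000; launch V₁=5·200/200=5.000000
k=0 src: V=5.0000
k=1 load: inc=5.000000, refl=5.000000·-0.454545=-2.2727; V=0.000000+5.000000+-2.272727=2.7273
k=2 src: inc=-2.272727, refl=-2.272727·-1.000000=2.2727; V=5.000000+-2.272727+2.272727=5.0000
k=3 load: inc=2.272727, refl=2.272727·-0.454545=-1.0331; V=2.727273+2.272727+-1.033058=3.9669
k=4 src: inc=-1.033058, refl=-1.033058·-1.000000=1.0331; V=5.000000+-1.033058+1.033058=5.0000
k=5 load: inc=1.033058, refl=1.033058·-0.454545=-0.4696; V=3.966942+1.033058+-0.469572=4.5304
k=6 src: inc=-0.469572, refl=-0.469572·-1.000000=0.4696; V=5.000000+-0.469572+0.469572=5.0000
k=7 load: inc=0.469572, refl=0.469572·-0.454545=-0.2134; V=4.530428+0.469572+-0.213442=4.7866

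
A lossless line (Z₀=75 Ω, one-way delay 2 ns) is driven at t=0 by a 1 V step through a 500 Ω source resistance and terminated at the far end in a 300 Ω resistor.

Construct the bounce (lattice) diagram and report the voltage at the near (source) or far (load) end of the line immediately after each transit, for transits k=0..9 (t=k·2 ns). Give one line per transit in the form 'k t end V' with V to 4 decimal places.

0 0 source 0.1304
1 2 load 0.2087
2 4 source 0.2665
3 6 load 0.3012
4 8 source 0.3269
5 10 load 0.3423
6 12 source 0.3537
7 14 load 0.3605
8 16 source 0.3655
9 18 load 0.3686

Γ_L=0.600000, Γ_S=0.739130; launch V₁=1·75/575=0.130435
k=0 src: V=0.1304
k=1 load: inc=0.130435, refl=0.130435·0.600000=0.0783; V=0.000000+0.130435+0.078261=0.2087
k=2 src: inc=0.078261, refl=0.078261·0.739130=0.0578; V=0.130435+0.078261+0.057845=0.2665
k=3 load: inc=0.057845, refl=0.057845·0.600000=0.0347; V=0.208696+0.057845+0.034707=0.3012
k=4 src: inc=0.034707, refl=0.034707·0.739130=0.0257; V=0.266541+0.034707+0.025653=0.3269
k=5 load: inc=0.025653, refl=0.025653·0.600000=0.0154; V=0.301248+0.025653+0.015392=0.3423
k=6 src: inc=0.015392, refl=0.015392·0.739130=0.0114; V=0.326901+0.015392+0.011377=0.3537
k=7 load: inc=0.011377, refl=0.011377·0.600000=0.0068; V=0.342292+0.011377+0.006826=0.3605
k=8 src: inc=0.006826, refl=0.006826·0.739130=0.0050; V=0.353669+0.006826+0.005045=0.3655
k=9 load: inc=0.005045, refl=0.005045·0.600000=0.0030; V=0.360495+0.005045+0.003027=0.3686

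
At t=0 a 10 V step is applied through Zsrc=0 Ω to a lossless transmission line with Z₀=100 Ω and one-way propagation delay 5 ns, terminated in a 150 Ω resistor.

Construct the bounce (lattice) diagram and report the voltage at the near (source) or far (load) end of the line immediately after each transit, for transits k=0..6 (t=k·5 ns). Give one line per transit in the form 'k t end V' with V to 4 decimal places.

0 0 source 10.0000
1 5 load 12.0000
2 10 source 10.0000
3 15 load 9.6000
4 20 source 10.0000
5 25 load 10.0800
6 30 source 10.0000

Γ_L=0.200000, Γ_S=-1.000000; launch V₁=10·100/100=10.000000
k=0 src: V=10.0000
k=1 load: inc=10.000000, refl=10.000000·0.200000=2.0000; V=0.000000+10.000000+2.000000=12.0000
k=2 src: inc=2.000000, refl=2.000000·-1.000000=-2.0000; V=10.000000+2.000000+-2.000000=10.0000
k=3 load: inc=-2.000000, refl=-2.000000·0.200000=-0.4000; V=12.000000+-2.000000+-0.400000=9.6000
k=4 src: inc=-0.400000, refl=-0.400000·-1.000000=0.4000; V=10.000000+-0.400000+0.400000=10.0000
k=5 load: inc=0.400000, refl=0.400000·0.200000=0.0800; V=9.600000+0.400000+0.080000=10.0800
k=6 src: inc=0.080000, refl=0.080000·-1.000000=-0.0800; V=10.000000+0.080000+-0.080000=10.0000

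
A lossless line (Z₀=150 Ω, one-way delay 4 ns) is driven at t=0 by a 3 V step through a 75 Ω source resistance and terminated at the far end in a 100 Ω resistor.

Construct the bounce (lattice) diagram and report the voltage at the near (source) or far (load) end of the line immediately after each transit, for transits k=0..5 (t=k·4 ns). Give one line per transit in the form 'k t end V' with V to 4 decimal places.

0 0 source 2.0000
1 4 load 1.6000
2 8 source 1.7333
3 12 load 1.7067
4 16 source 1.7156
5 20 load 1.7138

Γ_L=-0.200000, Γ_S=-0.333333; launch V₁=3·150/225=2.000000
k=0 src: V=2.0000
k=1 load: inc=2.000000, refl=2.000000·-0.200000=-0.4000; V=0.000000+2.000000+-0.400000=1.6000
k=2 src: inc=-0.400000, refl=-0.400000·-0.333333=0.1333; V=2.000000+-0.400000+0.133333=1.7333
k=3 load: inc=0.133333, refl=0.133333·-0.200000=-0.0267; V=1.600000+0.133333+-0.026667=1.7067
k=4 src: inc=-0.026667, refl=-0.026667·-0.333333=0.0089; V=1.733333+-0.026667+0.008889=1.7156
k=5 load: inc=0.008889, refl=0.008889·-0.200000=-0.0018; V=1.706667+0.008889+-0.001778=1.7138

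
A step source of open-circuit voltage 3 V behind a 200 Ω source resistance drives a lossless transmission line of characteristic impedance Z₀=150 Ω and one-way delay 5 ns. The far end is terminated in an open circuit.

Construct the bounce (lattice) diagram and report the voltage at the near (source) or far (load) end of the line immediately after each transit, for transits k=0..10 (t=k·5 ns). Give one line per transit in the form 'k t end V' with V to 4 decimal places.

0 0 source 1.2857
1 5 load 2.5714
2 10 source 2.7551
3 15 load 2.9388
4 20 source 2.9650
5 25 load 2.9913
6 30 source 2.9950
7 35 load 2.9988
8 40 source 2.9993
9 45 load 2.9998
10 50 source 2.9999

Γ_L=1.000000, Γ_S=0.142857; launch V₁=3·150/350=1.285714
k=0 src: V=1.2857
k=1 load: inc=1.285714, refl=1.285714·1.000000=1.2857; V=0.000000+1.285714+1.285714=2.5714
k=2 src: inc=1.285714, refl=1.285714·0.142857=0.1837; V=1.285714+1.285714+0.183673=2.7551
k=3 load: inc=0.183673, refl=0.183673·1.000000=0.1837; V=2.571429+0.183673+0.183673=2.9388
k=4 src: inc=0.183673, refl=0.183673·0.142857=0.0262; V=2.755102+0.183673+0.026239=2.9650
k=5 load: inc=0.026239, refl=0.026239·1.000000=0.0262; V=2.938776+0.026239+0.026239=2.9913
k=6 src: inc=0.026239, refl=0.026239·0.142857=0.0037; V=2.965015+0.026239+0.003748=2.9950
k=7 load: inc=0.003748, refl=0.003748·1.000000=0.0037; V=2.991254+0.003748+0.003748=2.9988
k=8 src: inc=0.003748, refl=0.003748·0.142857=0.0005; V=2.995002+0.003748+0.000535=2.9993
k=9 load: inc=0.000535, refl=0.000535·1.000000=0.0005; V=2.998751+0.000535+0.000535=2.9998
k=10 src: inc=0.000535, refl=0.000535·0.142857=0.0001; V=2.999286+0.000535+0.000076=2.9999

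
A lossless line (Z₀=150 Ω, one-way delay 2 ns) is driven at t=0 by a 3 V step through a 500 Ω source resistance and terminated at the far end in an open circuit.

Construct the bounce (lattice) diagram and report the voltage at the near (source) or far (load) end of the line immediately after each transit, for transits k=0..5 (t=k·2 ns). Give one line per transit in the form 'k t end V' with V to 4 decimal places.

0 0 source 0.6923
1 2 load 1.3846
2 4 source 1.7574
3 6 load 2.1302
4 8 source 2.3309
5 10 load 2.5316

Γ_L=1.000000, Γ_S=0.538462; launch V₁=3·150/650=0.692308
k=0 src: V=0.6923
k=1 load: inc=0.692308, refl=0.692308·1.000000=0.6923; V=0.000000+0.692308+0.692308=1.3846
k=2 src: inc=0.692308, refl=0.692308·0.538462=0.3728; V=0.692308+0.692308+0.372781=1.7574
k=3 load: inc=0.372781, refl=0.372781·1.000000=0.3728; V=1.384615+0.372781+0.372781=2.1302
k=4 src: inc=0.372781, refl=0.372781·0.538462=0.2007; V=1.757396+0.372781+0.200728=2.3309
k=5 load: inc=0.200728, refl=0.200728·1.000000=0.2007; V=2.130178+0.200728+0.200728=2.5316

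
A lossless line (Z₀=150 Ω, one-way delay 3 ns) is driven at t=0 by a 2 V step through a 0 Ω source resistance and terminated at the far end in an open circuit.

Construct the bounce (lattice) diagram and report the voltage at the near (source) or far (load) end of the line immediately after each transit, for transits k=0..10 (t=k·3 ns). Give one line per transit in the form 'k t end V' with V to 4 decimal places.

0 0 source 2.0000
1 3 load 4.0000
2 6 source 2.0000
3 9 load 0.0000
4 12 source 2.0000
5 15 load 4.0000
6 18 source 2.0000
7 21 load 0.0000
8 24 source 2.0000
9 27 load 4.0000
10 30 source 2.0000

Γ_L=1.000000, Γ_S=-1.000000; launch V₁=2·150/150=2.000000
k=0 src: V=2.0000
k=1 load: inc=2.000000, refl=2.000000·1.000000=2.0000; V=0.000000+2.000000+2.000000=4.0000
k=2 src: inc=2.000000, refl=2.000000·-1.000000=-2.0000; V=2.000000+2.000000+-2.000000=2.0000
k=3 load: inc=-2.000000, refl=-2.000000·1.000000=-2.0000; V=4.000000+-2.000000+-2.000000=0.0000
k=4 src: inc=-2.000000, refl=-2.000000·-1.000000=2.0000; V=2.000000+-2.000000+2.000000=2.0000
k=5 load: inc=2.000000, refl=2.000000·1.000000=2.0000; V=0.000000+2.000000+2.000000=4.0000
k=6 src: inc=2.000000, refl=2.000000·-1.000000=-2.0000; V=2.000000+2.000000+-2.000000=2.0000
k=7 load: inc=-2.000000, refl=-2.000000·1.000000=-2.0000; V=4.000000+-2.000000+-2.000000=0.0000
k=8 src: inc=-2.000000, refl=-2.000000·-1.000000=2.0000; V=2.000000+-2.000000+2.000000=2.0000
k=9 load: inc=2.000000, refl=2.000000·1.000000=2.0000; V=0.000000+2.000000+2.000000=4.0000
k=10 src: inc=2.000000, refl=2.000000·-1.000000=-2.0000; V=2.000000+2.000000+-2.000000=2.0000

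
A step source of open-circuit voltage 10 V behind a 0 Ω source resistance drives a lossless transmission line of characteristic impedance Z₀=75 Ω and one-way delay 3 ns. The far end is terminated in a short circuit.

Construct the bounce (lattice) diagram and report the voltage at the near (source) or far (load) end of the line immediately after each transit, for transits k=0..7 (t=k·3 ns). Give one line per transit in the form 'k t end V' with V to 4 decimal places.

0 0 source 10.0000
1 3 load 0.0000
2 6 source 10.0000
3 9 load 0.0000
4 12 source 10.0000
5 15 load 0.0000
6 18 source 10.0000
7 21 load 0.0000

Γ_L=-1.000000, Γ_S=-1.000000; launch V₁=10·75/75=10.000000
k=0 src: V=10.0000
k=1 load: inc=10.000000, refl=10.000000·-1.000000=-10.0000; V=0.000000+10.000000+-10.000000=0.0000
k=2 src: inc=-10.000000, refl=-10.000000·-1.000000=10.0000; V=10.000000+-10.000000+10.000000=10.0000
k=3 load: inc=10.000000, refl=10.000000·-1.000000=-10.0000; V=0.000000+10.000000+-10.000000=0.0000
k=4 src: inc=-10.000000, refl=-10.000000·-1.000000=10.0000; V=10.000000+-10.000000+10.000000=10.0000
k=5 load: inc=10.000000, refl=10.000000·-1.000000=-10.0000; V=0.000000+10.000000+-10.000000=0.0000
k=6 src: inc=-10.000000, refl=-10.000000·-1.000000=10.0000; V=10.000000+-10.000000+10.000000=10.0000
k=7 load: inc=10.000000, refl=10.000000·-1.000000=-10.0000; V=0.000000+10.000000+-10.000000=0.0000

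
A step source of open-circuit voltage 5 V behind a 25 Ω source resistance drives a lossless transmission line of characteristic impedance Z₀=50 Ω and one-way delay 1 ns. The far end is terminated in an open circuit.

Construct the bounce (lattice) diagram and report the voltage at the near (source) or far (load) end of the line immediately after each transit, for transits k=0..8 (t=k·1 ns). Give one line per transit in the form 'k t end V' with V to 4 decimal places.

Γ_L=1.000000, Γ_S=-0.333333; launch V₁=5·50/75=3.333333
k=0 src: V=3.3333
k=1 load: inc=3.333333, refl=3.333333·1.000000=3.3333; V=0.000000+3.333333+3.333333=6.6667
k=2 src: inc=3.333333, refl=3.333333·-0.333333=-1.1111; V=3.333333+3.333333+-1.111111=5.5556
k=3 load: inc=-1.111111, refl=-1.111111·1.000000=-1.1111; V=6.666667+-1.111111+-1.111111=4.4444
k=4 src: inc=-1.111111, refl=-1.111111·-0.333333=0.3704; V=5.555556+-1.111111+0.370370=4.8148
k=5 load: inc=0.370370, refl=0.370370·1.000000=0.3704; V=4.444444+0.370370+0.370370=5.1852
k=6 src: inc=0.370370, refl=0.370370·-0.333333=-0.1235; V=4.814815+0.370370+-0.123457=5.0617
k=7 load: inc=-0.123457, refl=-0.123457·1.000000=-0.1235; V=5.185185+-0.123457+-0.123457=4.9383
k=8 src: inc=-0.123457, refl=-0.123457·-0.333333=0.0412; V=5.061728+-0.123457+0.041152=4.9794

0 0 source 3.3333
1 1 load 6.6667
2 2 source 5.5556
3 3 load 4.4444
4 4 source 4.8148
5 5 load 5.1852
6 6 source 5.0617
7 7 load 4.9383
8 8 source 4.9794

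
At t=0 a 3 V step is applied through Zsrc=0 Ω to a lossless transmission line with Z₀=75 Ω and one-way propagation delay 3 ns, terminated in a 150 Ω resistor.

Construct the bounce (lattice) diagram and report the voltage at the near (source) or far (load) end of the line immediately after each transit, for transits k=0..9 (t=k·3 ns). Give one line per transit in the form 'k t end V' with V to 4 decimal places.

Γ_L=0.333333, Γ_S=-1.000000; launch V₁=3·75/75=3.000000
k=0 src: V=3.0000
k=1 load: inc=3.000000, refl=3.000000·0.333333=1.0000; V=0.000000+3.000000+1.000000=4.0000
k=2 src: inc=1.000000, refl=1.000000·-1.000000=-1.0000; V=3.000000+1.000000+-1.000000=3.0000
k=3 load: inc=-1.000000, refl=-1.000000·0.333333=-0.3333; V=4.000000+-1.000000+-0.333333=2.6667
k=4 src: inc=-0.333333, refl=-0.333333·-1.000000=0.3333; V=3.000000+-0.333333+0.333333=3.0000
k=5 load: inc=0.333333, refl=0.333333·0.333333=0.1111; V=2.666667+0.333333+0.111111=3.1111
k=6 src: inc=0.111111, refl=0.111111·-1.000000=-0.1111; V=3.000000+0.111111+-0.111111=3.0000
k=7 load: inc=-0.111111, refl=-0.111111·0.333333=-0.0370; V=3.111111+-0.111111+-0.037037=2.9630
k=8 src: inc=-0.037037, refl=-0.037037·-1.000000=0.0370; V=3.000000+-0.037037+0.037037=3.0000
k=9 load: inc=0.037037, refl=0.037037·0.333333=0.0123; V=2.962963+0.037037+0.012346=3.0123

0 0 source 3.0000
1 3 load 4.0000
2 6 source 3.0000
3 9 load 2.6667
4 12 source 3.0000
5 15 load 3.1111
6 18 source 3.0000
7 21 load 2.9630
8 24 source 3.0000
9 27 load 3.0123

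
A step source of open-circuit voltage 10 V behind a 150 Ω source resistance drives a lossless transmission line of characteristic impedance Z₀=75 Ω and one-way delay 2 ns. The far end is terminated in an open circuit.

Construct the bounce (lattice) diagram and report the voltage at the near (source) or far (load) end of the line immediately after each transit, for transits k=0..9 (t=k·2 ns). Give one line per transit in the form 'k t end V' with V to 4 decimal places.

Γ_L=1.000000, Γ_S=0.333333; launch V₁=10·75/225=3.333333
k=0 src: V=3.3333
k=1 load: inc=3.333333, refl=3.333333·1.000000=3.3333; V=0.000000+3.333333+3.333333=6.6667
k=2 src: inc=3.333333, refl=3.333333·0.333333=1.1111; V=3.333333+3.333333+1.111111=7.7778
k=3 load: inc=1.111111, refl=1.111111·1.000000=1.1111; V=6.666667+1.111111+1.111111=8.8889
k=4 src: inc=1.111111, refl=1.111111·0.333333=0.3704; V=7.777778+1.111111+0.370370=9.2593
k=5 load: inc=0.370370, refl=0.370370·1.000000=0.3704; V=8.888889+0.370370+0.370370=9.6296
k=6 src: inc=0.370370, refl=0.370370·0.333333=0.1235; V=9.259259+0.370370+0.123457=9.7531
k=7 load: inc=0.123457, refl=0.123457·1.000000=0.1235; V=9.629630+0.123457+0.123457=9.8765
k=8 src: inc=0.123457, refl=0.123457·0.333333=0.0412; V=9.753086+0.123457+0.041152=9.9177
k=9 load: inc=0.041152, refl=0.041152·1.000000=0.0412; V=9.876543+0.041152+0.041152=9.9588

0 0 source 3.3333
1 2 load 6.6667
2 4 source 7.7778
3 6 load 8.8889
4 8 source 9.2593
5 10 load 9.6296
6 12 source 9.7531
7 14 load 9.8765
8 16 source 9.9177
9 18 load 9.9588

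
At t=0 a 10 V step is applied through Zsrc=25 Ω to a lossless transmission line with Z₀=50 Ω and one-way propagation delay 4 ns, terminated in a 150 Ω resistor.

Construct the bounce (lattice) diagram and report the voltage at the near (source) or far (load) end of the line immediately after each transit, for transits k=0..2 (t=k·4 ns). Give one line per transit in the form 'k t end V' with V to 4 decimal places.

0 0 source 6.6667
1 4 load 10.0000
2 8 source 8.8889

Γ_L=0.500000, Γ_S=-0.333333; launch V₁=10·50/75=6.666667
k=0 src: V=6.6667
k=1 load: inc=6.666667, refl=6.666667·0.500000=3.3333; V=0.000000+6.666667+3.333333=10.0000
k=2 src: inc=3.333333, refl=3.333333·-0.333333=-1.1111; V=6.666667+3.333333+-1.111111=8.8889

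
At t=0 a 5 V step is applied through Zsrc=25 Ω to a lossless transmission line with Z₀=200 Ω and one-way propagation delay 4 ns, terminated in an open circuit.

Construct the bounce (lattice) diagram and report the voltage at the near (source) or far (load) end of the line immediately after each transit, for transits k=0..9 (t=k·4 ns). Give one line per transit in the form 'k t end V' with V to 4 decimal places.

Γ_L=1.000000, Γ_S=-0.777778; launch V₁=5·200/225=4.444444
k=0 src: V=4.4444
k=1 load: inc=4.444444, refl=4.444444·1.000000=4.4444; V=0.000000+4.444444+4.444444=8.8889
k=2 src: inc=4.444444, refl=4.444444·-0.777778=-3.4568; V=4.444444+4.444444+-3.456790=5.4321
k=3 load: inc=-3.456790, refl=-3.456790·1.000000=-3.4568; V=8.888889+-3.456790+-3.456790=1.9753
k=4 src: inc=-3.456790, refl=-3.456790·-0.777778=2.6886; V=5.432099+-3.456790+2.688615=4.6639
k=5 load: inc=2.688615, refl=2.688615·1.000000=2.6886; V=1.975309+2.688615+2.688615=7.3525
k=6 src: inc=2.688615, refl=2.688615·-0.777778=-2.0911; V=4.663923+2.688615+-2.091145=5.2614
k=7 load: inc=-2.091145, refl=-2.091145·1.000000=-2.0911; V=7.352538+-2.091145+-2.091145=3.1702
k=8 src: inc=-2.091145, refl=-2.091145·-0.777778=1.6264; V=5.261393+-2.091145+1.626446=4.7967
k=9 load: inc=1.626446, refl=1.626446·1.000000=1.6264; V=3.170248+1.626446+1.626446=6.4231

0 0 source 4.4444
1 4 load 8.8889
2 8 source 5.4321
3 12 load 1.9753
4 16 source 4.6639
5 20 load 7.3525
6 24 source 5.2614
7 28 load 3.1702
8 32 source 4.7967
9 36 load 6.4231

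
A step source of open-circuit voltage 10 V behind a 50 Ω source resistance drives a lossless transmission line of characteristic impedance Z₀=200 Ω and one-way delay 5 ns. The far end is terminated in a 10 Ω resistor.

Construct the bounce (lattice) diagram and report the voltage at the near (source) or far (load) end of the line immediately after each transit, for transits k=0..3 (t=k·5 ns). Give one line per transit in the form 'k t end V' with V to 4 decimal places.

Γ_L=-0.904762, Γ_S=-0.600000; launch V₁=10·200/250=8.000000
k=0 src: V=8.0000
k=1 load: inc=8.000000, refl=8.000000·-0.904762=-7.2381; V=0.000000+8.000000+-7.238095=0.7619
k=2 src: inc=-7.238095, refl=-7.238095·-0.600000=4.3429; V=8.000000+-7.238095+4.342857=5.1048
k=3 load: inc=4.342857, refl=4.342857·-0.904762=-3.9293; V=0.761905+4.342857+-3.929252=1.1755

0 0 source 8.0000
1 5 load 0.7619
2 10 source 5.1048
3 15 load 1.1755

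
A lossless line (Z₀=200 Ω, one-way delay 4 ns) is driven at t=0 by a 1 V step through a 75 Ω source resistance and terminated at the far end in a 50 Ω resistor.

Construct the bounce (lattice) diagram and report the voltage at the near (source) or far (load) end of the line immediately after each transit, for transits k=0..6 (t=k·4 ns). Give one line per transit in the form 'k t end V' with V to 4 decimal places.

0 0 source 0.7273
1 4 load 0.2909
2 8 source 0.4893
3 12 load 0.3702
4 16 source 0.4243
5 20 load 0.3919
6 24 source 0.4066

Γ_L=-0.600000, Γ_S=-0.454545; launch V₁=1·200/275=0.727273
k=0 src: V=0.7273
k=1 load: inc=0.727273, refl=0.727273·-0.600000=-0.4364; V=0.000000+0.727273+-0.436364=0.2909
k=2 src: inc=-0.436364, refl=-0.436364·-0.454545=0.1983; V=0.727273+-0.436364+0.198347=0.4893
k=3 load: inc=0.198347, refl=0.198347·-0.600000=-0.1190; V=0.290909+0.198347+-0.119008=0.3702
k=4 src: inc=-0.119008, refl=-0.119008·-0.454545=0.0541; V=0.489256+-0.119008+0.054095=0.4243
k=5 load: inc=0.054095, refl=0.054095·-0.600000=-0.0325; V=0.370248+0.054095+-0.032457=0.3919
k=6 src: inc=-0.032457, refl=-0.032457·-0.454545=0.0148; V=0.424343+-0.032457+0.014753=0.4066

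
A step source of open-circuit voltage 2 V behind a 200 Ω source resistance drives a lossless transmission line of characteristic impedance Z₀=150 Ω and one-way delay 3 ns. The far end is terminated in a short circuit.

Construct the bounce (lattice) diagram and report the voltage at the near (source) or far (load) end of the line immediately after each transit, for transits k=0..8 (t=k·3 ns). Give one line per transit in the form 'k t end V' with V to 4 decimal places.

0 0 source 0.8571
1 3 load 0.0000
2 6 source -0.1224
3 9 load 0.0000
4 12 source 0.0175
5 15 load 0.0000
6 18 source -0.0025
7 21 load 0.0000
8 24 source 0.0004

Γ_L=-1.000000, Γ_S=0.142857; launch V₁=2·150/350=0.857143
k=0 src: V=0.8571
k=1 load: inc=0.857143, refl=0.857143·-1.000000=-0.8571; V=0.000000+0.857143+-0.857143=0.0000
k=2 src: inc=-0.857143, refl=-0.857143·0.142857=-0.1224; V=0.857143+-0.857143+-0.122449=-0.1224
k=3 load: inc=-0.122449, refl=-0.122449·-1.000000=0.1224; V=0.000000+-0.122449+0.122449=0.0000
k=4 src: inc=0.122449, refl=0.122449·0.142857=0.0175; V=-0.122449+0.122449+0.017493=0.0175
k=5 load: inc=0.017493, refl=0.017493·-1.000000=-0.0175; V=0.000000+0.017493+-0.017493=0.0000
k=6 src: inc=-0.017493, refl=-0.017493·0.142857=-0.0025; V=0.017493+-0.017493+-0.002499=-0.0025
k=7 load: inc=-0.002499, refl=-0.002499·-1.000000=0.0025; V=0.000000+-0.002499+0.002499=0.0000
k=8 src: inc=0.002499, refl=0.002499·0.142857=0.0004; V=-0.002499+0.002499+0.000357=0.0004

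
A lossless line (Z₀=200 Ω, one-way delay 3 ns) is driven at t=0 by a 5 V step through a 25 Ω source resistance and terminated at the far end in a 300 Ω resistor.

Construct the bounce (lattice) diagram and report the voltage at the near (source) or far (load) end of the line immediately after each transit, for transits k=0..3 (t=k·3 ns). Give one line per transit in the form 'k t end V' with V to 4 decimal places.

0 0 source 4.4444
1 3 load 5.3333
2 6 source 4.6420
3 9 load 4.5037

Γ_L=0.200000, Γ_S=-0.777778; launch V₁=5·200/225=4.444444
k=0 src: V=4.4444
k=1 load: inc=4.444444, refl=4.444444·0.200000=0.8889; V=0.000000+4.444444+0.888889=5.3333
k=2 src: inc=0.888889, refl=0.888889·-0.777778=-0.6914; V=4.444444+0.888889+-0.691358=4.6420
k=3 load: inc=-0.691358, refl=-0.691358·0.200000=-0.1383; V=5.333333+-0.691358+-0.138272=4.5037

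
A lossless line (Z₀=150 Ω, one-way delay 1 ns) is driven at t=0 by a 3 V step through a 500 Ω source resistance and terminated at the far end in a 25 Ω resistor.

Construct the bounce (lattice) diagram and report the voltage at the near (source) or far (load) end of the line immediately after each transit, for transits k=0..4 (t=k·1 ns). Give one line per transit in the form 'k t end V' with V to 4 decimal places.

Γ_L=-0.714286, Γ_S=0.538462; launch V₁=3·150/650=0.692308
k=0 src: V=0.6923
k=1 load: inc=0.692308, refl=0.692308·-0.714286=-0.4945; V=0.000000+0.692308+-0.494505=0.1978
k=2 src: inc=-0.494505, refl=-0.494505·0.538462=-0.2663; V=0.692308+-0.494505+-0.266272=-0.0685
k=3 load: inc=-0.266272, refl=-0.266272·-0.714286=0.1902; V=0.197802+-0.266272+0.190194=0.1217
k=4 src: inc=0.190194, refl=0.190194·0.538462=0.1024; V=-0.068470+0.190194+0.102412=0.2241

0 0 source 0.6923
1 1 load 0.1978
2 2 source -0.0685
3 3 load 0.1217
4 4 source 0.2241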